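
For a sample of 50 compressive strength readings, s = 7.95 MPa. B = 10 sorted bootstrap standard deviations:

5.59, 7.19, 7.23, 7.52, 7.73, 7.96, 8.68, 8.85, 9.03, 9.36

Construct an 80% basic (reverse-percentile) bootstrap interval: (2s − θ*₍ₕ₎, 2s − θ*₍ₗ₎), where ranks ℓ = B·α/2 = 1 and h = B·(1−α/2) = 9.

(6.87, 10.31)

Percentile endpoints at ranks 1 and 9: θ*₍1₎ = 5.59, θ*₍9₎ = 9.03.
Basic interval reflects these around s:
  lower = 2 × 7.95 − 9.03 = 6.87
  upper = 2 × 7.95 − 5.59 = 10.31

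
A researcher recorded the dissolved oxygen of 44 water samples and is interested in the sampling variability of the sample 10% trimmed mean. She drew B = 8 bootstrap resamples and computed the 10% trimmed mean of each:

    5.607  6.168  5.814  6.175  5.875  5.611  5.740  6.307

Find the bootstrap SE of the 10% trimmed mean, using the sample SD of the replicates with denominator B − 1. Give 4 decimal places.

SE* = 0.2712

Bootstrap SE is the standard deviation of the 8 replicate 10% trimmed means.
Mean of replicates: (5.607 + 6.168 + 5.814 + 6.175 + 5.875 + 5.611 + 5.740 + 6.307) / 8 = 47.29700 / 8 = 5.91212
Sum of squared deviations: (−0.30512)² + (+0.25588)² + (−0.09812)² + (+0.26288)² + (−0.03712)² + (−0.30112)² + (−0.17212)² + (+0.39488)² = 0.51491
Variance = 0.51491 / 7 = 0.07356
SE* = √0.07356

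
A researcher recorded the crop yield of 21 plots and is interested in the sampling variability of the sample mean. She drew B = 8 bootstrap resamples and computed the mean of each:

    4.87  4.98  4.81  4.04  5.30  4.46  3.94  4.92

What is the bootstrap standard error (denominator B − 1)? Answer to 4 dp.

Bootstrap SE is the standard deviation of the 8 replicate means.
Mean of replicates: (4.87 + 4.98 + 4.81 + 4.04 + 5.30 + 4.46 + 3.94 + 4.92) / 8 = 37.32000 / 8 = 4.66500
Sum of squared deviations: (+0.20500)² + (+0.31500)² + (+0.14500)² + (−0.62500)² + (+0.63500)² + (−0.20500)² + (−0.72500)² + (+0.25500)² = 1.58880
Variance = 1.58880 / 7 = 0.22697
SE* = √0.22697

SE* = 0.4764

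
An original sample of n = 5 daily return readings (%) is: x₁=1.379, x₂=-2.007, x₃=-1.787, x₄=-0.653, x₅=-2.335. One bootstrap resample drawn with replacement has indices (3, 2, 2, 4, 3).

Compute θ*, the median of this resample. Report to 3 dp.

θ* = -1.787

Resample values: -1.787, -2.007, -2.007, -0.653, -1.787.
Sorted: -2.007, -2.007, -1.787, -1.787, -0.653
Median = middle value = -1.787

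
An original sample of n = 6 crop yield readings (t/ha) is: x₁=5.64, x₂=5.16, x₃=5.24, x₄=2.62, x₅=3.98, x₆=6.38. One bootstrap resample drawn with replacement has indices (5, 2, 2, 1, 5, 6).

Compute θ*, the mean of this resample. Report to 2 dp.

Resample values: 3.98, 5.16, 5.16, 5.64, 3.98, 6.38.
Mean = (3.98 + 5.16 + 5.16 + 5.64 + 3.98 + 6.38) / 6 = 30.300 / 6 = 5.05

θ* = 5.05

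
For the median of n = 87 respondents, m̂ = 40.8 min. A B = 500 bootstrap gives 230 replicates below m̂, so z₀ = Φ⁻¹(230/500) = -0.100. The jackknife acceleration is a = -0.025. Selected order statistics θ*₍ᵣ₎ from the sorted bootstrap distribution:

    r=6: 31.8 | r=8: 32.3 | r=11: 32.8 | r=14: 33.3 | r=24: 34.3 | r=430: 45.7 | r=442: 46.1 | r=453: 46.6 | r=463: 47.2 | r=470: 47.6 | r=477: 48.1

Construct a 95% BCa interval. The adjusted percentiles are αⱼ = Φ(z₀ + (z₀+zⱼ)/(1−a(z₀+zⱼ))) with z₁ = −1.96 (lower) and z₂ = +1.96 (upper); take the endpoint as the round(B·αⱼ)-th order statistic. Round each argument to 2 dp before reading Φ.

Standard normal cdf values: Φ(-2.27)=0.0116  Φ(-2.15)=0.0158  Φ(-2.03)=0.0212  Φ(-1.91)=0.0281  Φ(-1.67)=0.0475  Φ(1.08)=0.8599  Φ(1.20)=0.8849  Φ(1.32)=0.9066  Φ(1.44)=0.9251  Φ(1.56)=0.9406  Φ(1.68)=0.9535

Lower: z₀ + z₁ = -0.100 + (-1.960) = -2.060; 1 − a(z₀+z₁) = 1 − (-0.025)(-2.060) = 0.9485; argument = -0.100 + (-2.060)/0.9485 = -2.2719 → -2.27.
α₁ = Φ(-2.27) = 0.0116; rank = round(500 × 0.0116) = 6; θ*₍6₎ = 31.8.
Upper: z₀ + z₂ = 1.860; 1 − a(z₀+z₂) = 1.0465; argument = 1.6774 → 1.68; α₂ = 0.9535; rank = 477; θ*₍477₎ = 48.1.

(31.8, 48.1)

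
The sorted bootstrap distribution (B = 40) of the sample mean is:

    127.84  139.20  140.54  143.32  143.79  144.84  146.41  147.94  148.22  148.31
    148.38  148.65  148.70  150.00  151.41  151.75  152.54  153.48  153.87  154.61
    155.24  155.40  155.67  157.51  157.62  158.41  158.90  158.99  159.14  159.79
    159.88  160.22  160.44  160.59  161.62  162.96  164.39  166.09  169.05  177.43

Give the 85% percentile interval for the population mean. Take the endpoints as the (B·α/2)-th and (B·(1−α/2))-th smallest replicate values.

(140.54, 164.39)

α = 0.15; lower rank = 40 × 0.075 = 3; upper rank = 40 × 0.925 = 37.
The 3rd smallest replicate is 140.54; the 37th is 164.39.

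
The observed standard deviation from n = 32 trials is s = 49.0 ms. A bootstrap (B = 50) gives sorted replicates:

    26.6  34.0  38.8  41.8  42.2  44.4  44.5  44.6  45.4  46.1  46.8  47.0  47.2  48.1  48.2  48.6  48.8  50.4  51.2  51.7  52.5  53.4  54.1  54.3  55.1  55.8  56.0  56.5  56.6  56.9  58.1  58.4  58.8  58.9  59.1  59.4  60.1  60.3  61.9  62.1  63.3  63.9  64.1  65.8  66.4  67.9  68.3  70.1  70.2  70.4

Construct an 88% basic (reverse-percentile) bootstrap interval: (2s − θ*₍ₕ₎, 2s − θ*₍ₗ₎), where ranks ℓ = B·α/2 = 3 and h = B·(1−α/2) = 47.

(29.7, 59.2)

Percentile endpoints at ranks 3 and 47: θ*₍3₎ = 38.8, θ*₍47₎ = 68.3.
Basic interval reflects these around s:
  lower = 2 × 49.0 − 68.3 = 29.7
  upper = 2 × 49.0 − 38.8 = 59.2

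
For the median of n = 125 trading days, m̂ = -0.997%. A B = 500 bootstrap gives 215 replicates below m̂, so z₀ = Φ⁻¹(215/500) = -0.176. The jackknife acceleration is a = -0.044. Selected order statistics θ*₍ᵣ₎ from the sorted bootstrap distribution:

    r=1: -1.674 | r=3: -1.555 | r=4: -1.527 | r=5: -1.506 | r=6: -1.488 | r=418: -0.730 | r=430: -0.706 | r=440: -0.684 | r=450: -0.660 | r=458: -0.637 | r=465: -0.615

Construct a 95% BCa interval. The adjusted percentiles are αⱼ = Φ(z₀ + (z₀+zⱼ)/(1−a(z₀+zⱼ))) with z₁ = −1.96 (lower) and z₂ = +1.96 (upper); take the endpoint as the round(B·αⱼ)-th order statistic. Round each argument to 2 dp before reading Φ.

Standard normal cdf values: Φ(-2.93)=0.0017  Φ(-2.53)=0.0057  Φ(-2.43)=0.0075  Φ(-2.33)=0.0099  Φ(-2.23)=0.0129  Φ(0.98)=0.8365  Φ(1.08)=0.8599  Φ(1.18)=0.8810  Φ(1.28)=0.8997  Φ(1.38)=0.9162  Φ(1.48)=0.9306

Lower: z₀ + z₁ = -0.176 + (-1.960) = -2.136; 1 − a(z₀+z₁) = 1 − (-0.044)(-2.136) = 0.9060; argument = -0.176 + (-2.136)/0.9060 = -2.5336 → -2.53.
α₁ = Φ(-2.53) = 0.0057; rank = round(500 × 0.0057) = 3; θ*₍3₎ = -1.555.
Upper: z₀ + z₂ = 1.784; 1 − a(z₀+z₂) = 1.0785; argument = 1.4782 → 1.48; α₂ = 0.9306; rank = 465; θ*₍465₎ = -0.615.

(-1.555, -0.615)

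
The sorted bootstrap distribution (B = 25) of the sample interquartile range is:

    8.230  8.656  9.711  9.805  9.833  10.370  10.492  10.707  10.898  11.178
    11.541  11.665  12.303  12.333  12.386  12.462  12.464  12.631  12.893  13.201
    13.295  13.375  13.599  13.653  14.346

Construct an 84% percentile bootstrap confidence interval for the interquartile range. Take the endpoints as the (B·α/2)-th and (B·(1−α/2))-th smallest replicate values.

(8.656, 13.599)

α = 0.16; lower rank = 25 × 0.080 = 2; upper rank = 25 × 0.920 = 23.
The 2nd smallest replicate is 8.656; the 23rd is 13.599.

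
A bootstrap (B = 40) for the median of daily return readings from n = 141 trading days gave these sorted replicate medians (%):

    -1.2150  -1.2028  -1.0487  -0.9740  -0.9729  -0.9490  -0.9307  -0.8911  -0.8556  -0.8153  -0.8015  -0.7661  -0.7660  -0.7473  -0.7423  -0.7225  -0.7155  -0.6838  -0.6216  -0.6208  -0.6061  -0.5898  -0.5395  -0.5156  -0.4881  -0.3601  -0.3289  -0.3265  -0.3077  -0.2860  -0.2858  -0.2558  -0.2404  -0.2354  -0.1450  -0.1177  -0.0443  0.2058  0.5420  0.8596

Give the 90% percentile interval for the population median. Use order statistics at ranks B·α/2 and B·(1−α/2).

(-1.2028, 0.2058)

α = 0.10; lower rank = 40 × 0.050 = 2; upper rank = 40 × 0.950 = 38.
The 2nd smallest replicate is -1.2028; the 38th is 0.2058.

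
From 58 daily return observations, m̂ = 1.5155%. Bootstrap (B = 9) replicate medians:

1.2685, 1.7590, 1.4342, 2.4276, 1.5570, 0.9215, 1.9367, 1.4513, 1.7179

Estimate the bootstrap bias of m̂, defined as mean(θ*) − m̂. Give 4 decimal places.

mean(θ*) = (1.2685 + 1.7590 + 1.4342 + 2.4276 + 1.5570 + 0.9215 + 1.9367 + 1.4513 + 1.7179) / 9 = 1.60819
bias = 1.60819 − 1.5155

bias = +0.0927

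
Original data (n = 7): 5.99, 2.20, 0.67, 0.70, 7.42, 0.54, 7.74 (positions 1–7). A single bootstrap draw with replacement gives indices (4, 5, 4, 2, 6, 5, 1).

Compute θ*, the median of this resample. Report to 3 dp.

Resample values: 0.70, 7.42, 0.70, 2.20, 0.54, 7.42, 5.99.
Sorted: 0.54, 0.70, 0.70, 2.20, 5.99, 7.42, 7.42
Median = middle value = 2.200

θ* = 2.200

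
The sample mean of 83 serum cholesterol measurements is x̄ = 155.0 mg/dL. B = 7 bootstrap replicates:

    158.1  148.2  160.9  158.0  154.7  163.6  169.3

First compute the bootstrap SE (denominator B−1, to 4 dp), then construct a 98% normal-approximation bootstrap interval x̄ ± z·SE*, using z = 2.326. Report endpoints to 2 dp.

Mean of replicates = 158.9714; sum of squared deviations = 267.7943; SE* = √(267.7943/6) = 6.6807
Margin = 2.326 × 6.6807 = 15.539
Interval: 155.0 ± 15.539

(139.46, 170.54)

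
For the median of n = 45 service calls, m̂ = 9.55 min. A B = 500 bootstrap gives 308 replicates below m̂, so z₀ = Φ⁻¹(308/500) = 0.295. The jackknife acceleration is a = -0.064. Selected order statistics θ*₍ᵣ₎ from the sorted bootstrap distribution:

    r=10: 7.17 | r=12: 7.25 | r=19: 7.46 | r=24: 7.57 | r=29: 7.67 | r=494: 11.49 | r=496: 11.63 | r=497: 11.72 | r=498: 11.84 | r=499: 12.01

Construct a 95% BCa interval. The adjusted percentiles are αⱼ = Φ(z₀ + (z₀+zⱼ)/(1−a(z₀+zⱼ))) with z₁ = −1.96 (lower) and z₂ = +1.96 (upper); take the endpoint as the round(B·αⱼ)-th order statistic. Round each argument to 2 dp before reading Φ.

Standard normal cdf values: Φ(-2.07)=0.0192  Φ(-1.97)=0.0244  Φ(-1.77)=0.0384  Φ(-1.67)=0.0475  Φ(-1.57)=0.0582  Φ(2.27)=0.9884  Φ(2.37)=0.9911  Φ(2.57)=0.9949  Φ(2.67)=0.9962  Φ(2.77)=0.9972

Lower: z₀ + z₁ = 0.295 + (-1.960) = -1.665; 1 − a(z₀+z₁) = 1 − (-0.064)(-1.665) = 0.8934; argument = 0.295 + (-1.665)/0.8934 = -1.5686 → -1.57.
α₁ = Φ(-1.57) = 0.0582; rank = round(500 × 0.0582) = 29; θ*₍29₎ = 7.67.
Upper: z₀ + z₂ = 2.255; 1 − a(z₀+z₂) = 1.1443; argument = 2.2656 → 2.27; α₂ = 0.9884; rank = 494; θ*₍494₎ = 11.49.

(7.67, 11.49)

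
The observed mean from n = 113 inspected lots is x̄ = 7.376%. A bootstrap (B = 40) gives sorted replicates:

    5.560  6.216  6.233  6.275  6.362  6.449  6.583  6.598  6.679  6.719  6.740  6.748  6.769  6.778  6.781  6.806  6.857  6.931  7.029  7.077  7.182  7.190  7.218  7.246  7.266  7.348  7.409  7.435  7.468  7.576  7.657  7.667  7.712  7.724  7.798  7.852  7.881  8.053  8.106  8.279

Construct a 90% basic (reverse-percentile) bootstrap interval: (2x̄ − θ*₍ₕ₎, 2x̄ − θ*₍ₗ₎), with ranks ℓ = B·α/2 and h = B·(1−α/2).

(6.699, 8.536)

Percentile endpoints at ranks 2 and 38: θ*₍2₎ = 6.216, θ*₍38₎ = 8.053.
Basic interval reflects these around x̄:
  lower = 2 × 7.376 − 8.053 = 6.699
  upper = 2 × 7.376 − 6.216 = 8.536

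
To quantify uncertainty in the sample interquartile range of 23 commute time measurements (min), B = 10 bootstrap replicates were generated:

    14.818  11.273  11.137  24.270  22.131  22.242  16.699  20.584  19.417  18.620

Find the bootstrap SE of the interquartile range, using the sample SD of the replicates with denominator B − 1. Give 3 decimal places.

SE* = 4.564

Bootstrap SE is the standard deviation of the 10 replicate interquartile ranges.
Mean of replicates: (14.818 + 11.273 + 11.137 + 24.270 + 22.131 + 22.242 + 16.699 + 20.584 + 19.417 + 18.620) / 10 = 181.1910 / 10 = 18.1191
Sum of squared deviations: (−3.3011)² + (−6.8461)² + (−6.9821)² + (+6.1509)² + (+4.0119)² + (+4.1229)² + (−1.4201)² + (+2.4649)² + (+1.2979)² + (+0.5009)² = 187.4711
Variance = 187.4711 / 9 = 20.8301
SE* = √20.8301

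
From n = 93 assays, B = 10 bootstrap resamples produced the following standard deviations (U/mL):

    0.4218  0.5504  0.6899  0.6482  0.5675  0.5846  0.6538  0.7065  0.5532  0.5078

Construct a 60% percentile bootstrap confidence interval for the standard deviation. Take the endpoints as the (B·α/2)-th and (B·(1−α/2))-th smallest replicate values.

Sorted replicates: 0.4218, 0.5078, 0.5504, 0.5532, 0.5675, 0.5846, 0.6482, 0.6538, 0.6899, 0.7065
α = 0.40; lower rank = 10 × 0.200 = 2; upper rank = 10 × 0.800 = 8.
The 2nd smallest replicate is 0.5078; the 8th is 0.6538.

(0.5078, 0.6538)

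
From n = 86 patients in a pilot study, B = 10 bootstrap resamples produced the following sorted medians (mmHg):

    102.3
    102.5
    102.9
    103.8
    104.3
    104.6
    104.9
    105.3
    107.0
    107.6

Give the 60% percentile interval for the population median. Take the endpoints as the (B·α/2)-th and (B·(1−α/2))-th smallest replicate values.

(102.5, 105.3)

α = 0.40; lower rank = 10 × 0.200 = 2; upper rank = 10 × 0.800 = 8.
The 2nd smallest replicate is 102.5; the 8th is 105.3.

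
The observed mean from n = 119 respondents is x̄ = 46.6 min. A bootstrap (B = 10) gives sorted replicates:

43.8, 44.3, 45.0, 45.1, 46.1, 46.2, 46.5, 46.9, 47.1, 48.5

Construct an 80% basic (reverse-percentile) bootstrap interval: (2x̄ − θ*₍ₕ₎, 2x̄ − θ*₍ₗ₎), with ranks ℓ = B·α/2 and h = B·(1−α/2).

Percentile endpoints at ranks 1 and 9: θ*₍1₎ = 43.8, θ*₍9₎ = 47.1.
Basic interval reflects these around x̄:
  lower = 2 × 46.6 − 47.1 = 46.1
  upper = 2 × 46.6 − 43.8 = 49.4

(46.1, 49.4)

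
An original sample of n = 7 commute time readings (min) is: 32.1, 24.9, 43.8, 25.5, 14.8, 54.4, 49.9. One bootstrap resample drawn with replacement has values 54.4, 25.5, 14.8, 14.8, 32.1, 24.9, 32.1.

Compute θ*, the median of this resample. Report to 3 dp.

Sorted: 14.8, 14.8, 24.9, 25.5, 32.1, 32.1, 54.4
Median = middle value = 25.500

θ* = 25.500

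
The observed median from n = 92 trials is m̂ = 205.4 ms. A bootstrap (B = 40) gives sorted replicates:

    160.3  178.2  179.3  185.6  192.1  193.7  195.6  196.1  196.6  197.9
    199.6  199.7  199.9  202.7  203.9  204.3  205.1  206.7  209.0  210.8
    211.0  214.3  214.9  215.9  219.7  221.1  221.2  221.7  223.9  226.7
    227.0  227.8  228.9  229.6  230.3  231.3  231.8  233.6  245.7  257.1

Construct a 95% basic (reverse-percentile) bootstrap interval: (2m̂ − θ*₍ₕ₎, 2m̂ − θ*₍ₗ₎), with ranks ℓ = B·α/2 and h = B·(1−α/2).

Percentile endpoints at ranks 1 and 39: θ*₍1₎ = 160.3, θ*₍39₎ = 245.7.
Basic interval reflects these around m̂:
  lower = 2 × 205.4 − 245.7 = 165.1
  upper = 2 × 205.4 − 160.3 = 250.5

(165.1, 250.5)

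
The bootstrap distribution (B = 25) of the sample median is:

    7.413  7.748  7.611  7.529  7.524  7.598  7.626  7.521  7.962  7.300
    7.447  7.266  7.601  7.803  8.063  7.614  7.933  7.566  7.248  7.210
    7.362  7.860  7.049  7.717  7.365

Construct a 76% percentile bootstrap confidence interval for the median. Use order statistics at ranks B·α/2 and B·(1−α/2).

Sorted replicates: 7.049, 7.210, 7.248, 7.266, 7.300, 7.362, 7.365, 7.413, 7.447, 7.521, 7.524, 7.529, 7.566, 7.598, 7.601, 7.611, 7.614, 7.626, 7.717, 7.748, 7.803, 7.860, 7.933, 7.962, 8.063
α = 0.24; lower rank = 25 × 0.120 = 3; upper rank = 25 × 0.880 = 22.
The 3rd smallest replicate is 7.248; the 22nd is 7.860.

(7.248, 7.860)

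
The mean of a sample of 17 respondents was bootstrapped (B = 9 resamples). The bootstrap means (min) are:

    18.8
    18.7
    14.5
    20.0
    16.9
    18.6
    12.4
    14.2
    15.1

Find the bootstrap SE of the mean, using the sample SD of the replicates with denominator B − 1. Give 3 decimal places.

SE* = 2.621

Bootstrap SE is the standard deviation of the 9 replicate means.
Mean of replicates: (18.8 + 18.7 + 14.5 + 20.0 + 16.9 + 18.6 + 12.4 + 14.2 + 15.1) / 9 = 149.2000 / 9 = 16.5778
Sum of squared deviations: (+2.2222)² + (+2.1222)² + (−2.0778)² + (+3.4222)² + (+0.3222)² + (+2.0222)² + (−4.1778)² + (−2.3778)² + (−1.4778)² = 54.9556
Variance = 54.9556 / 8 = 6.8694
SE* = √6.8694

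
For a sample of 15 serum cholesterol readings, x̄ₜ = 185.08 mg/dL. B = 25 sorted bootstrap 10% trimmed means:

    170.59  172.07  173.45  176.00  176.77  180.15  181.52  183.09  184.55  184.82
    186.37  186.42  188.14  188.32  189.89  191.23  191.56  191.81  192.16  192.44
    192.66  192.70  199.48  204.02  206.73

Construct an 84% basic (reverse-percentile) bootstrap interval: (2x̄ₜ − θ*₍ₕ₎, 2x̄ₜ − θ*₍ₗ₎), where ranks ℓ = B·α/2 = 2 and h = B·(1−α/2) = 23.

(170.68, 198.09)

Percentile endpoints at ranks 2 and 23: θ*₍2₎ = 172.07, θ*₍23₎ = 199.48.
Basic interval reflects these around x̄ₜ:
  lower = 2 × 185.08 − 199.48 = 170.68
  upper = 2 × 185.08 − 172.07 = 198.09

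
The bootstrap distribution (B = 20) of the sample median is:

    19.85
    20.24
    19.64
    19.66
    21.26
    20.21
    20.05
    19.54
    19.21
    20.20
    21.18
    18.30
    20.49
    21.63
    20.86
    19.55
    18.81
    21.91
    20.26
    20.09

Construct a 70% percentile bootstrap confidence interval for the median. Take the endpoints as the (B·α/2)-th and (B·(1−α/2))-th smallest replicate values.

(19.21, 21.18)

Sorted replicates: 18.30, 18.81, 19.21, 19.54, 19.55, 19.64, 19.66, 19.85, 20.05, 20.09, 20.20, 20.21, 20.24, 20.26, 20.49, 20.86, 21.18, 21.26, 21.63, 21.91
α = 0.30; lower rank = 20 × 0.150 = 3; upper rank = 20 × 0.850 = 17.
The 3rd smallest replicate is 19.21; the 17th is 21.18.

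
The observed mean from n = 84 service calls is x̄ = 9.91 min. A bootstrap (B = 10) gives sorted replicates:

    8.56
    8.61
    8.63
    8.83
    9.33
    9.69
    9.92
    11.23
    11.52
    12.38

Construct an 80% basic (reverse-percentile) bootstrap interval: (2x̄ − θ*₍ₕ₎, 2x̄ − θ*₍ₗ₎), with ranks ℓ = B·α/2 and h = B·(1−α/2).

(8.30, 11.26)

Percentile endpoints at ranks 1 and 9: θ*₍1₎ = 8.56, θ*₍9₎ = 11.52.
Basic interval reflects these around x̄:
  lower = 2 × 9.91 − 11.52 = 8.30
  upper = 2 × 9.91 − 8.56 = 11.26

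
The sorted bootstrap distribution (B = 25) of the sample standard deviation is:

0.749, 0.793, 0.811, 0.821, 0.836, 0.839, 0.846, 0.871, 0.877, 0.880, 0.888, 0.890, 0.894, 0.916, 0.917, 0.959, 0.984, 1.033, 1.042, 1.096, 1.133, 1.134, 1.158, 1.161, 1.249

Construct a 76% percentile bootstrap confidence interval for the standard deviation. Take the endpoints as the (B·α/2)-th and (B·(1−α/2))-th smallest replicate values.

α = 0.24; lower rank = 25 × 0.120 = 3; upper rank = 25 × 0.880 = 22.
The 3rd smallest replicate is 0.811; the 22nd is 1.134.

(0.811, 1.134)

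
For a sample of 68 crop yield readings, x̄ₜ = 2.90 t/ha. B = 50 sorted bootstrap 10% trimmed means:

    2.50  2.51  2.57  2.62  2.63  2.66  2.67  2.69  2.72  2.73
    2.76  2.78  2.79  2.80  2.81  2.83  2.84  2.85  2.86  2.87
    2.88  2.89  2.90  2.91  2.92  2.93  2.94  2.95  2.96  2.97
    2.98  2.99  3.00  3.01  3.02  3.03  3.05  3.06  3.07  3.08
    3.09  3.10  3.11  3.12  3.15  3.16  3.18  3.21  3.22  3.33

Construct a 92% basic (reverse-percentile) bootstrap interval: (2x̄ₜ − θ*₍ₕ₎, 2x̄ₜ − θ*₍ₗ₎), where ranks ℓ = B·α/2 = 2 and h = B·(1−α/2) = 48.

Percentile endpoints at ranks 2 and 48: θ*₍2₎ = 2.51, θ*₍48₎ = 3.21.
Basic interval reflects these around x̄ₜ:
  lower = 2 × 2.90 − 3.21 = 2.59
  upper = 2 × 2.90 − 2.51 = 3.29

(2.59, 3.29)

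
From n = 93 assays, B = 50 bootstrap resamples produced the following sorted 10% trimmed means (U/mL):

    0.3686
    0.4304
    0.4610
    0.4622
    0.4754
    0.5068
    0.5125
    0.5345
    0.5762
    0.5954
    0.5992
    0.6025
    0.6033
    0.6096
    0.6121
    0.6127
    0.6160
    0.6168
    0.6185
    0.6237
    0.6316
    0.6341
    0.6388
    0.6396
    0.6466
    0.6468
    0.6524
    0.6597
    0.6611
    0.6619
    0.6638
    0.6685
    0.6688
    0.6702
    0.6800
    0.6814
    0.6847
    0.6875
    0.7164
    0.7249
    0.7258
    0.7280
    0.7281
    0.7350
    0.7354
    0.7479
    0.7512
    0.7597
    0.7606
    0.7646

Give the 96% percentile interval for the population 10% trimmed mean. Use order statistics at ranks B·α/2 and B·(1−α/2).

(0.3686, 0.7606)

α = 0.04; lower rank = 50 × 0.020 = 1; upper rank = 50 × 0.980 = 49.
The 1st smallest replicate is 0.3686; the 49th is 0.7606.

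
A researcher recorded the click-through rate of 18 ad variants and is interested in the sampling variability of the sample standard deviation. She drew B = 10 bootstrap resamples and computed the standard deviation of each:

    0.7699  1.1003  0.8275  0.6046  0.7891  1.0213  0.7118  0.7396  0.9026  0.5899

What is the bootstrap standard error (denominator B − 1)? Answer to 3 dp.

SE* = 0.165

Bootstrap SE is the standard deviation of the 10 replicate standard deviations.
Mean of replicates: (0.7699 + 1.1003 + 0.8275 + 0.6046 + 0.7891 + 1.0213 + 0.7118 + 0.7396 + 0.9026 + 0.5899) / 10 = 8.05660 / 10 = 0.80566
Sum of squared deviations: (−0.03576)² + (+0.29464)² + (+0.02184)² + (−0.20106)² + (−0.01656)² + (+0.21564)² + (−0.09386)² + (−0.06606)² + (+0.09694)² + (−0.21576)² = 0.24489
Variance = 0.24489 / 9 = 0.02721
SE* = √0.02721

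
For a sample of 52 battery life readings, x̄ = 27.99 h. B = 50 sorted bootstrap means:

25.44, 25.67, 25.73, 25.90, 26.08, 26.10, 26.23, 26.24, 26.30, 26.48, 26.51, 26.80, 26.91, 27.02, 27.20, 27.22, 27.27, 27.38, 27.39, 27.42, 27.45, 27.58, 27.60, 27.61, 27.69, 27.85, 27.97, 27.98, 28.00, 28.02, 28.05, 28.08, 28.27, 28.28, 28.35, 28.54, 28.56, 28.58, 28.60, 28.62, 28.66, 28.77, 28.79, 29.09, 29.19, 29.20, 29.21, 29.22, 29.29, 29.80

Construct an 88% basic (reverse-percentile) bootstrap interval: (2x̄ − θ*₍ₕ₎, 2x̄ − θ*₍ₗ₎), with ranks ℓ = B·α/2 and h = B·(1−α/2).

Percentile endpoints at ranks 3 and 47: θ*₍3₎ = 25.73, θ*₍47₎ = 29.21.
Basic interval reflects these around x̄:
  lower = 2 × 27.99 − 29.21 = 26.77
  upper = 2 × 27.99 − 25.73 = 30.25

(26.77, 30.25)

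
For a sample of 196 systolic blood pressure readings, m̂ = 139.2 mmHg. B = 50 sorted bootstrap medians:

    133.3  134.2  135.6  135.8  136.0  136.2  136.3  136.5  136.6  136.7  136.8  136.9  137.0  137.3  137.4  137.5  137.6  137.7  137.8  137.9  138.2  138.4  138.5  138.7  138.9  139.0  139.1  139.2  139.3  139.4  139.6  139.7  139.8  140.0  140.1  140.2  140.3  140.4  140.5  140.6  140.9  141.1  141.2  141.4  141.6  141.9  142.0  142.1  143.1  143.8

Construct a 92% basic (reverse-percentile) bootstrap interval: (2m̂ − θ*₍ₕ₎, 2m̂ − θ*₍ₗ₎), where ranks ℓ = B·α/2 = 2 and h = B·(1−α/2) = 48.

Percentile endpoints at ranks 2 and 48: θ*₍2₎ = 134.2, θ*₍48₎ = 142.1.
Basic interval reflects these around m̂:
  lower = 2 × 139.2 − 142.1 = 136.3
  upper = 2 × 139.2 − 134.2 = 144.2

(136.3, 144.2)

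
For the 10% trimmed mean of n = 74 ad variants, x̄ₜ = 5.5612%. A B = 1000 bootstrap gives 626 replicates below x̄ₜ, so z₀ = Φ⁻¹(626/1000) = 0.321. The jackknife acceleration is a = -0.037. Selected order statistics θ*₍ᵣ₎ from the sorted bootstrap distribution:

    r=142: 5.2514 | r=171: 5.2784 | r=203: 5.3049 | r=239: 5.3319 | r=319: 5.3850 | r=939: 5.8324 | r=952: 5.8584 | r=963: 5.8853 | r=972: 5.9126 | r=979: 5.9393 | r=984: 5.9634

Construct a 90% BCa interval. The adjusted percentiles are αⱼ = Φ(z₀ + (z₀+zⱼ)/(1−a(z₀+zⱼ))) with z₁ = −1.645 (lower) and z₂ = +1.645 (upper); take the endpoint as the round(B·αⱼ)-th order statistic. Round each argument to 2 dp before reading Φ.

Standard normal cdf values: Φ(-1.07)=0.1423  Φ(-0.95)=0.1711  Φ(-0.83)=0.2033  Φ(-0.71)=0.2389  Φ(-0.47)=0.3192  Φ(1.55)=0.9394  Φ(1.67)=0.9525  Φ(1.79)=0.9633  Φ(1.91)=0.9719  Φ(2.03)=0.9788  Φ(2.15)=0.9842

Lower: z₀ + z₁ = 0.321 + (-1.645) = -1.324; 1 − a(z₀+z₁) = 1 − (-0.037)(-1.324) = 0.9510; argument = 0.321 + (-1.324)/0.9510 = -1.0712 → -1.07.
α₁ = Φ(-1.07) = 0.1423; rank = round(1000 × 0.1423) = 142; θ*₍142₎ = 5.2514.
Upper: z₀ + z₂ = 1.966; 1 − a(z₀+z₂) = 1.0727; argument = 2.1537 → 2.15; α₂ = 0.9842; rank = 984; θ*₍984₎ = 5.9634.

(5.2514, 5.9634)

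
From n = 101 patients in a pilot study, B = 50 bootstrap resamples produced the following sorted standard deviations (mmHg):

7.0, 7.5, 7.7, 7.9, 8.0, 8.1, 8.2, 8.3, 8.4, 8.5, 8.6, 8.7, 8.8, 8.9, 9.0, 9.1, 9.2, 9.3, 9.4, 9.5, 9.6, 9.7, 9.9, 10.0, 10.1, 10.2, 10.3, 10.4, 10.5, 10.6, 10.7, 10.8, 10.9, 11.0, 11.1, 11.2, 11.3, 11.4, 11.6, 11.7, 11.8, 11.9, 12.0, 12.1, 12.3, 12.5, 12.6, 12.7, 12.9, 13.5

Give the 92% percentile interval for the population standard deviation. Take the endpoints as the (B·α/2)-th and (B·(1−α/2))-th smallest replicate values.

(7.5, 12.7)

α = 0.08; lower rank = 50 × 0.040 = 2; upper rank = 50 × 0.960 = 48.
The 2nd smallest replicate is 7.5; the 48th is 12.7.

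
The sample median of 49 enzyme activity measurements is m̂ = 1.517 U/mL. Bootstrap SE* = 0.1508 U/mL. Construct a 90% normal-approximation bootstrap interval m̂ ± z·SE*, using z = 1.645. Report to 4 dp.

Margin = 1.645 × 0.1508 = 0.24807
Interval: 1.517 ± 0.24807

(1.2689, 1.7651)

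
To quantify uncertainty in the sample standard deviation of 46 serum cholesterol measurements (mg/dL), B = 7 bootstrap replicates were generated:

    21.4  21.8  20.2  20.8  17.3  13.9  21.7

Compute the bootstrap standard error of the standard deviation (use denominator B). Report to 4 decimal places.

Bootstrap SE is the standard deviation of the 7 replicate standard deviations.
Mean of replicates: (21.4 + 21.8 + 20.2 + 20.8 + 17.3 + 13.9 + 21.7) / 7 = 137.10000 / 7 = 19.58571
Sum of squared deviations: (+1.81429)² + (+2.21429)² + (+0.61429)² + (+1.21429)² + (−2.28571)² + (−5.68571)² + (+2.11429)² = 52.06857
Variance = 52.06857 / 7 = 7.43837
SE* = √7.43837

SE* = 2.7273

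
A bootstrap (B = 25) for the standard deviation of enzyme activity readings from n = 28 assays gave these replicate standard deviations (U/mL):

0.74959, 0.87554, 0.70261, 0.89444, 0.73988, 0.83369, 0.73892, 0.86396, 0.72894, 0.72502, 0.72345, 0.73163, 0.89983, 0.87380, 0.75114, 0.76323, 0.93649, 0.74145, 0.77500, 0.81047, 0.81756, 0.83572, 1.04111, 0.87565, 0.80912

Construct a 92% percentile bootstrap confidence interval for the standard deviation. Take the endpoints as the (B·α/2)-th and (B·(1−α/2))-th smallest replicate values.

(0.70261, 0.93649)

Sorted replicates: 0.70261, 0.72345, 0.72502, 0.72894, 0.73163, 0.73892, 0.73988, 0.74145, 0.74959, 0.75114, 0.76323, 0.77500, 0.80912, 0.81047, 0.81756, 0.83369, 0.83572, 0.86396, 0.87380, 0.87554, 0.87565, 0.89444, 0.89983, 0.93649, 1.04111
α = 0.08; lower rank = 25 × 0.040 = 1; upper rank = 25 × 0.960 = 24.
The 1st smallest replicate is 0.70261; the 24th is 0.93649.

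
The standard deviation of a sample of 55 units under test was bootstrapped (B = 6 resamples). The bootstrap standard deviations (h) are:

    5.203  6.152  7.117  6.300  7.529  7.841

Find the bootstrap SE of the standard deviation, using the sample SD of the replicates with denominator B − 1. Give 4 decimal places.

SE* = 0.9863

Bootstrap SE is the standard deviation of the 6 replicate standard deviations.
Mean of replicates: (5.203 + 6.152 + 7.117 + 6.300 + 7.529 + 7.841) / 6 = 40.14200 / 6 = 6.69033
Sum of squared deviations: (−1.48733)² + (−0.53833)² + (+0.42667)² + (−0.39033)² + (+0.83867)² + (+1.15067)² = 4.86376
Variance = 4.86376 / 5 = 0.97275
SE* = √0.97275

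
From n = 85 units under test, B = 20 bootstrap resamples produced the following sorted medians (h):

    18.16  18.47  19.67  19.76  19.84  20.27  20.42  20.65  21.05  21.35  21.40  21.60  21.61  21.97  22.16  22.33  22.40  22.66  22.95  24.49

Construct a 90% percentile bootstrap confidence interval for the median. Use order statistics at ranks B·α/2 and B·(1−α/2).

(18.16, 22.95)

α = 0.10; lower rank = 20 × 0.050 = 1; upper rank = 20 × 0.950 = 19.
The 1st smallest replicate is 18.16; the 19th is 22.95.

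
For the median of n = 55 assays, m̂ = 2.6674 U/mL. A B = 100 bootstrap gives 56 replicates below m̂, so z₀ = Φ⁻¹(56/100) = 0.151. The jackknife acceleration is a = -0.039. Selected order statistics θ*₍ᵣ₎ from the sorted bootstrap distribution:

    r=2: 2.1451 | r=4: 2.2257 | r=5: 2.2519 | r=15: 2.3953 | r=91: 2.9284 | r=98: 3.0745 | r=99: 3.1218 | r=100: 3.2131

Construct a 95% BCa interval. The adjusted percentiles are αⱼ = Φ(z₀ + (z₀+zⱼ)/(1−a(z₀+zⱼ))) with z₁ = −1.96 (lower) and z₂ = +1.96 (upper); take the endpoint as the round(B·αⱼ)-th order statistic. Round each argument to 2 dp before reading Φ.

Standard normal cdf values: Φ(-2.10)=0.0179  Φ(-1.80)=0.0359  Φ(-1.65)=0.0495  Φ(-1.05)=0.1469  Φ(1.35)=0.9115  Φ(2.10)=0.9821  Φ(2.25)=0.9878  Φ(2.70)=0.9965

Lower: z₀ + z₁ = 0.151 + (-1.960) = -1.809; 1 − a(z₀+z₁) = 1 − (-0.039)(-1.809) = 0.9294; argument = 0.151 + (-1.809)/0.9294 = -1.7953 → -1.80.
α₁ = Φ(-1.80) = 0.0359; rank = round(100 × 0.0359) = 4; θ*₍4₎ = 2.2257.
Upper: z₀ + z₂ = 2.111; 1 − a(z₀+z₂) = 1.0823; argument = 2.1014 → 2.10; α₂ = 0.9821; rank = 98; θ*₍98₎ = 3.0745.

(2.2257, 3.0745)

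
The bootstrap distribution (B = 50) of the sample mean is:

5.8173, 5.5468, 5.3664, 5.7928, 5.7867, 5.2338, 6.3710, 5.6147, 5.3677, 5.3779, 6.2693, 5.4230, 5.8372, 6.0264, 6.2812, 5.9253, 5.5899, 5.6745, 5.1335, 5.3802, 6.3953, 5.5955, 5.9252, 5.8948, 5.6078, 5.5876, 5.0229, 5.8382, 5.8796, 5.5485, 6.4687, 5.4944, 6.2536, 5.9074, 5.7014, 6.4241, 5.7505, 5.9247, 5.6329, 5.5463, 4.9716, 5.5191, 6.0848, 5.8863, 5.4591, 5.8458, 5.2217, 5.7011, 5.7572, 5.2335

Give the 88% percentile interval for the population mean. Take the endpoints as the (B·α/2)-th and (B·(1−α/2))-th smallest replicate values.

Sorted replicates: 4.9716, 5.0229, 5.1335, 5.2217, 5.2335, 5.2338, 5.3664, 5.3677, 5.3779, 5.3802, 5.4230, 5.4591, 5.4944, 5.5191, 5.5463, 5.5468, 5.5485, 5.5876, 5.5899, 5.5955, 5.6078, 5.6147, 5.6329, 5.6745, 5.7011, 5.7014, 5.7505, 5.7572, 5.7867, 5.7928, 5.8173, 5.8372, 5.8382, 5.8458, 5.8796, 5.8863, 5.8948, 5.9074, 5.9247, 5.9252, 5.9253, 6.0264, 6.0848, 6.2536, 6.2693, 6.2812, 6.3710, 6.3953, 6.4241, 6.4687
α = 0.12; lower rank = 50 × 0.060 = 3; upper rank = 50 × 0.940 = 47.
The 3rd smallest replicate is 5.1335; the 47th is 6.3710.

(5.1335, 6.3710)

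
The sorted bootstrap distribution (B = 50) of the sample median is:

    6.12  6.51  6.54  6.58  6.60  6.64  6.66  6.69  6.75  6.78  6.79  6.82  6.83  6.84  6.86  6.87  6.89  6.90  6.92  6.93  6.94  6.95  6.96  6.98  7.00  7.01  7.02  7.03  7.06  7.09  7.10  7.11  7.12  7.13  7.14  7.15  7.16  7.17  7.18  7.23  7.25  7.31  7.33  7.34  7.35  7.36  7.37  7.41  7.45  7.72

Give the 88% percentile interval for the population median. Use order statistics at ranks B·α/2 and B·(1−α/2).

α = 0.12; lower rank = 50 × 0.060 = 3; upper rank = 50 × 0.940 = 47.
The 3rd smallest replicate is 6.54; the 47th is 7.37.

(6.54, 7.37)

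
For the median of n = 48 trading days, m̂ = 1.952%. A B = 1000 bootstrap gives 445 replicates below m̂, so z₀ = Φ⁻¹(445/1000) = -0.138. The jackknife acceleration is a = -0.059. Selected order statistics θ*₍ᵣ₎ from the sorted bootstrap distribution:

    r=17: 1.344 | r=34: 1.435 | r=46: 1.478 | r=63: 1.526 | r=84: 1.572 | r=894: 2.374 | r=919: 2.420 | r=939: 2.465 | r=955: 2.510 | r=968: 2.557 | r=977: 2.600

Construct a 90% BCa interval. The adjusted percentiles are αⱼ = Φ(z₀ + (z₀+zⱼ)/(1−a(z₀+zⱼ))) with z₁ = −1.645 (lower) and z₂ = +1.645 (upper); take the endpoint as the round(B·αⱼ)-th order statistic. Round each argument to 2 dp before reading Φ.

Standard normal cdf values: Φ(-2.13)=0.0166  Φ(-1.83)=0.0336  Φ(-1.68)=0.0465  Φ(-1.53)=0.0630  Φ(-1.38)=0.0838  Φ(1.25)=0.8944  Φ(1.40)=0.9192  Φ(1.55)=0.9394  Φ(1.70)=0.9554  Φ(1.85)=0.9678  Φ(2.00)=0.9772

Lower: z₀ + z₁ = -0.138 + (-1.645) = -1.783; 1 − a(z₀+z₁) = 1 − (-0.059)(-1.783) = 0.8948; argument = -0.138 + (-1.783)/0.8948 = -2.1306 → -2.13.
α₁ = Φ(-2.13) = 0.0166; rank = round(1000 × 0.0166) = 17; θ*₍17₎ = 1.344.
Upper: z₀ + z₂ = 1.507; 1 − a(z₀+z₂) = 1.0889; argument = 1.2459 → 1.25; α₂ = 0.8944; rank = 894; θ*₍894₎ = 2.374.

(1.344, 2.374)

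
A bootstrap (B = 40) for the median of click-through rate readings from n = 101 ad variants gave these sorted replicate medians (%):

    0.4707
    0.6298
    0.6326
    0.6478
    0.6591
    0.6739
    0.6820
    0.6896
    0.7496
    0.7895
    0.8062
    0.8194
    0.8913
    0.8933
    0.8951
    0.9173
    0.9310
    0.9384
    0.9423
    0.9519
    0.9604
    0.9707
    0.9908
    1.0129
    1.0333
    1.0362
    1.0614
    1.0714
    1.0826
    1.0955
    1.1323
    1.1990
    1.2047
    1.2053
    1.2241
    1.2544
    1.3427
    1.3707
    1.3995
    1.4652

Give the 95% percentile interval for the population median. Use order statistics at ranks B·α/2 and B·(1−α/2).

α = 0.05; lower rank = 40 × 0.025 = 1; upper rank = 40 × 0.975 = 39.
The 1st smallest replicate is 0.4707; the 39th is 1.3995.

(0.4707, 1.3995)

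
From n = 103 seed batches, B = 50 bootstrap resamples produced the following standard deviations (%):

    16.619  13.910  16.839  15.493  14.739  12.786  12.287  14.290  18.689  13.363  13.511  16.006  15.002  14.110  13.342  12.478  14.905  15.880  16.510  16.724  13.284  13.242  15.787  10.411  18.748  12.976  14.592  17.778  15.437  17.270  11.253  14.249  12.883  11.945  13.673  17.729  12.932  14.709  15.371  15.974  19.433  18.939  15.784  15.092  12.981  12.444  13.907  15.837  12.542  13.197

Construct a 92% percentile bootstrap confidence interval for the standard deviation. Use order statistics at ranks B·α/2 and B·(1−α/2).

Sorted replicates: 10.411, 11.253, 11.945, 12.287, 12.444, 12.478, 12.542, 12.786, 12.883, 12.932, 12.976, 12.981, 13.197, 13.242, 13.284, 13.342, 13.363, 13.511, 13.673, 13.907, 13.910, 14.110, 14.249, 14.290, 14.592, 14.709, 14.739, 14.905, 15.002, 15.092, 15.371, 15.437, 15.493, 15.784, 15.787, 15.837, 15.880, 15.974, 16.006, 16.510, 16.619, 16.724, 16.839, 17.270, 17.729, 17.778, 18.689, 18.748, 18.939, 19.433
α = 0.08; lower rank = 50 × 0.040 = 2; upper rank = 50 × 0.960 = 48.
The 2nd smallest replicate is 11.253; the 48th is 18.748.

(11.253, 18.748)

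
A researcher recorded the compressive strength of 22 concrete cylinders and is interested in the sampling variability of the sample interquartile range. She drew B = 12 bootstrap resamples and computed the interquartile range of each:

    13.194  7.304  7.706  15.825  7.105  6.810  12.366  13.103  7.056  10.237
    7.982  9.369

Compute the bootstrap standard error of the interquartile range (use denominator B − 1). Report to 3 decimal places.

Bootstrap SE is the standard deviation of the 12 replicate interquartile ranges.
Mean of replicates: (13.194 + 7.304 + 7.706 + 15.825 + 7.105 + 6.810 + 12.366 + 13.103 + 7.056 + 10.237 + 7.982 + 9.369) / 12 = 118.0570 / 12 = 9.8381
Sum of squared deviations: (+3.3559)² + (−2.5341)² + (−2.1321)² + (+5.9869)² + (−2.7331)² + (−3.0281)² + (+2.5279)² + (+3.2649)² + (−2.7821)² + (+0.3989)² + (−1.8561)² + (−0.4691)² = 103.3260
Variance = 103.3260 / 11 = 9.3933
SE* = √9.3933

SE* = 3.065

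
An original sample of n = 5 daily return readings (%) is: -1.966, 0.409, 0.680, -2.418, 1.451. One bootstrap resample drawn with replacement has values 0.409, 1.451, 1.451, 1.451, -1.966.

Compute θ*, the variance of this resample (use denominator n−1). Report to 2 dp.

Mean = 0.5592; sum of squared deviations = 8.7851
s² = 8.7851 / 4 = 2.1963

θ* = 2.20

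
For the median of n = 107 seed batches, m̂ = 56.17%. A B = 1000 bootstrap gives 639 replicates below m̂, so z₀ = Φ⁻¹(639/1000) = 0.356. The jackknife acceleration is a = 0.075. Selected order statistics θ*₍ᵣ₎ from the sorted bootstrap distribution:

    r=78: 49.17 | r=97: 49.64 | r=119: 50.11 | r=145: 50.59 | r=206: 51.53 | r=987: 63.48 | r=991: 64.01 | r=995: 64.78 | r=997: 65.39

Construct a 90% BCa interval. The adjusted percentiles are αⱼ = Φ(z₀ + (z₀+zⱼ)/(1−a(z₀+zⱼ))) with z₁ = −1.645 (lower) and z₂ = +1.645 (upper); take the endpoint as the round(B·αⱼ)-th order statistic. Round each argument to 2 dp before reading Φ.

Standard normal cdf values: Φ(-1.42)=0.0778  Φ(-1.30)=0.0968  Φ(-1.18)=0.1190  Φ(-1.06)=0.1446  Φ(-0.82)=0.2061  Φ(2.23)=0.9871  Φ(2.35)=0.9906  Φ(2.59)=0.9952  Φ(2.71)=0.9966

(51.53, 65.39)

Lower: z₀ + z₁ = 0.356 + (-1.645) = -1.289; 1 − a(z₀+z₁) = 1 − (0.075)(-1.289) = 1.0967; argument = 0.356 + (-1.289)/1.0967 = -0.8194 → -0.82.
α₁ = Φ(-0.82) = 0.2061; rank = round(1000 × 0.2061) = 206; θ*₍206₎ = 51.53.
Upper: z₀ + z₂ = 2.001; 1 − a(z₀+z₂) = 0.8499; argument = 2.7103 → 2.71; α₂ = 0.9966; rank = 997; θ*₍997₎ = 65.39.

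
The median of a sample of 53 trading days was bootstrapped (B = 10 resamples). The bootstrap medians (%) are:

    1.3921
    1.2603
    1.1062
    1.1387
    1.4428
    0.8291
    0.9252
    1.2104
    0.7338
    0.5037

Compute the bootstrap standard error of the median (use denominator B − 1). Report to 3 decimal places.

Bootstrap SE is the standard deviation of the 10 replicate medians.
Mean of replicates: (1.3921 + 1.2603 + 1.1062 + 1.1387 + 1.4428 + 0.8291 + 0.9252 + 1.2104 + 0.7338 + 0.5037) / 10 = 10.54230 / 10 = 1.05423
Sum of squared deviations: (+0.33787)² + (+0.20607)² + (+0.05197)² + (+0.08447)² + (+0.38857)² + (−0.22513)² + (−0.12903)² + (+0.15617)² + (−0.32043)² + (−0.55053)² = 0.81492
Variance = 0.81492 / 9 = 0.09055
SE* = √0.09055

SE* = 0.301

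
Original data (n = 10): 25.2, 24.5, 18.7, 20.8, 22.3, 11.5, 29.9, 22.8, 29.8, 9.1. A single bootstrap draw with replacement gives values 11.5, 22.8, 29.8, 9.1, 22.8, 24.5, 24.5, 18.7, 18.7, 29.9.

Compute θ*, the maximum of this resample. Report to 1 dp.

Maximum = 29.9

θ* = 29.9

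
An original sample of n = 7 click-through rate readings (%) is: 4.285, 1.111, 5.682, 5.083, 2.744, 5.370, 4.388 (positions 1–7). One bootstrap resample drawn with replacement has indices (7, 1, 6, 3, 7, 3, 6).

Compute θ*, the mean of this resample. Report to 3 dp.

θ* = 5.024

Resample values: 4.388, 4.285, 5.370, 5.682, 4.388, 5.682, 5.370.
Mean = (4.388 + 4.285 + 5.370 + 5.682 + 4.388 + 5.682 + 5.370) / 7 = 35.1650 / 7 = 5.024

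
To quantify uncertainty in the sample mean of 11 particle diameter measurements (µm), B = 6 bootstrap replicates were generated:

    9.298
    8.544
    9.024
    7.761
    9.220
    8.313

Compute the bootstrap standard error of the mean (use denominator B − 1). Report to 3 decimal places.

SE* = 0.598

Bootstrap SE is the standard deviation of the 6 replicate means.
Mean of replicates: (9.298 + 8.544 + 9.024 + 7.761 + 9.220 + 8.313) / 6 = 52.1600 / 6 = 8.6933
Sum of squared deviations: (+0.6047)² + (−0.1493)² + (+0.3307)² + (−0.9323)² + (+0.5267)² + (−0.3803)² = 1.7885
Variance = 1.7885 / 5 = 0.3577
SE* = √0.3577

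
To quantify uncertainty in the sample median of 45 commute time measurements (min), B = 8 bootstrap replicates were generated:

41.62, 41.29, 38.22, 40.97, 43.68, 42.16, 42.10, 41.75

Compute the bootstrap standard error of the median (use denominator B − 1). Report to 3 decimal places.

SE* = 1.545

Bootstrap SE is the standard deviation of the 8 replicate medians.
Mean of replicates: (41.62 + 41.29 + 38.22 + 40.97 + 43.68 + 42.16 + 42.10 + 41.75) / 8 = 331.7900 / 8 = 41.4737
Sum of squared deviations: (+0.1463)² + (−0.1837)² + (−3.2537)² + (−0.5037)² + (+2.2063)² + (+0.6863)² + (+0.6263)² + (+0.2763)² = 16.7028
Variance = 16.7028 / 7 = 2.3861
SE* = √2.3861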